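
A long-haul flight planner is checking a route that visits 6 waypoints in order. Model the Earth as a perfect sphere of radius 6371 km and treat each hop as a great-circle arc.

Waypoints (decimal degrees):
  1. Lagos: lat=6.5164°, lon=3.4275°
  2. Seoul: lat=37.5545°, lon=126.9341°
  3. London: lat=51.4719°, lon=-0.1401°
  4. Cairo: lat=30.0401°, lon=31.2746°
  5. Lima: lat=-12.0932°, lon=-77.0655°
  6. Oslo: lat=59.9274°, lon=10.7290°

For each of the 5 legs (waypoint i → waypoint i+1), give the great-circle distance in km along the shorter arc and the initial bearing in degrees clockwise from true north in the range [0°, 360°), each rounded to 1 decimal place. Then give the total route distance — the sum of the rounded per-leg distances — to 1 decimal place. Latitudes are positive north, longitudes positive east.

Leg 1: dist=12392.3 km, bearing=45.3°
Leg 2: dist=8860.1 km, bearing=329.7°
Leg 3: dist=3512.7 km, bearing=120.5°
Leg 4: dist=12430.6 km, bearing=268.3°
Leg 5: dist=11047.1 km, bearing=30.5°
Total: 48242.8 km

Leg 1: φ1=0.1137326, φ2=0.6554497, Δφ=0.5417170, Δλ=2.1555968 rad; a=sin²(Δφ/2)+cosφ1·cosφ2·sin²(Δλ/2)=0.6828187586; c=2·atan2(√a, √(1-a))=1.945113982; dist=6371·c=12392.321 ≈ 12392.3 km; running total=12392.3 km
Leg 1 bearing: y=sinΔλ·cosφ2=0.66103253, x=cosφ1·sinφ2-sinφ1·cosφ2·cosΔλ=0.65524438; θ=atan2(y, x)=45.2519° ≈ 45.3°
Leg 2: φ1=0.6554497, φ2=0.8983541, Δφ=0.2429045, Δλ=-2.2178632 rad; a=sin²(Δφ/2)+cosφ1·cosφ2·sin²(Δλ/2)=0.4104357234; c=2·atan2(√a, √(1-a))=1.390695721; dist=6371·c=8860.122 ≈ 8860.1 km; running total=21252.4 km
Leg 2 bearing: y=sinΔλ·cosφ2=-0.49698288, x=cosφ1·sinφ2-sinφ1·cosφ2·cosΔλ=0.84907066; θ=atan2(y, x)=-30.3415° <0 so +360° → 329.6585° ≈ 329.7°
Leg 3: φ1=0.8983541, φ2=0.5242987, Δφ=-0.3740555, Δλ=0.5482899 rad; a=sin²(Δφ/2)+cosφ1·cosφ2·sin²(Δλ/2)=0.0740942016; c=2·atan2(√a, √(1-a))=0.551362448; dist=6371·c=3512.730 ≈ 3512.7 km; running total=24765.1 km
Leg 3 bearing: y=sinΔλ·cosφ2=0.45121470, x=cosφ1·sinφ2-sinφ1·cosφ2·cosΔλ=-0.26612458; θ=atan2(y, x)=120.5319° ≈ 120.5°
Leg 4: φ1=0.5242987, φ2=-0.2110662, Δφ=-0.7353648, Δλ=-1.8908915 rad; a=sin²(Δφ/2)+cosφ1·cosφ2·sin²(Δλ/2)=0.6856120035; c=2·atan2(√a, √(1-a))=1.951123202; dist=6371·c=12430.606 ≈ 12430.6 km; running total=37195.7 km
Leg 4 bearing: y=sinΔλ·cosφ2=-0.92814082, x=cosφ1·sinφ2-sinφ1·cosφ2·cosΔλ=-0.02733768; θ=atan2(y, x)=-91.6871° <0 so +360° → 268.3129° ≈ 268.3°
Leg 5: φ1=-0.2110662, φ2=1.0459304, Δφ=1.2569966, Δλ=1.5323031 rad; a=sin²(Δφ/2)+cosφ1·cosφ2·sin²(Δλ/2)=0.5812227470; c=2·atan2(√a, √(1-a))=1.733964890; dist=6371·c=11047.090 ≈ 11047.1 km; running total=48242.8 km
Leg 5 bearing: y=sinΔλ·cosφ2=0.50072575, x=cosφ1·sinφ2-sinφ1·cosφ2·cosΔλ=0.85022655; θ=atan2(y, x)=30.4952° ≈ 30.5°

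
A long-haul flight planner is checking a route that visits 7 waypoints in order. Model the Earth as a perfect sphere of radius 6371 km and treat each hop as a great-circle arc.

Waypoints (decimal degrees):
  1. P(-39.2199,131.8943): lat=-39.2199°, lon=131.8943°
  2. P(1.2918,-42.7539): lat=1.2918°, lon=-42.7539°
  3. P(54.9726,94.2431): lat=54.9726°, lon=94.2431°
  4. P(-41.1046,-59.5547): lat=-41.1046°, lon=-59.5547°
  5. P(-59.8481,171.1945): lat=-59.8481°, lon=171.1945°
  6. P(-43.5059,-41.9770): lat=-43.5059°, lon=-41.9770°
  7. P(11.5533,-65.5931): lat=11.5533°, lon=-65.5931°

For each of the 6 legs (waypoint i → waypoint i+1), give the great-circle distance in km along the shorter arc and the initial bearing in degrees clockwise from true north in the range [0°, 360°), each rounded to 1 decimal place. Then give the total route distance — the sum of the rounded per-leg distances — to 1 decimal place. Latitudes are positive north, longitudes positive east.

Leg 1: dist=15762.8 km, bearing=188.7°
Leg 2: dist=12637.6 km, bearing=25.3°
Leg 3: dist=17555.6 km, bearing=297.9°
Leg 4: dist=7871.6 km, bearing=204.3°
Leg 5: dist=8130.8 km, bearing=155.5°
Leg 6: dist=6574.0 km, bearing=332.8°
Total: 68532.4 km

Leg 1: φ1=-0.6845164, φ2=0.0225462, Δφ=0.7070626, Δλ=-3.0481861 rad; a=sin²(Δφ/2)+cosφ1·cosφ2·sin²(Δλ/2)=0.8927031920; c=2·atan2(√a, √(1-a))=2.474148718; dist=6371·c=15762.801 ≈ 15762.8 km; running total=15762.8 km
Leg 1 bearing: y=sinΔλ·cosφ2=-0.09324706, x=cosφ1·sinφ2-sinφ1·cosφ2·cosΔλ=-0.61191650; θ=atan2(y, x)=-171.3356° <0 so +360° → 188.6644° ≈ 188.7°
Leg 2: φ1=0.0225462, φ2=0.9594529, Δφ=0.9369067, Δλ=2.3910487 rad; a=sin²(Δφ/2)+cosφ1·cosφ2·sin²(Δλ/2)=0.7005927675; c=2·atan2(√a, √(1-a))=1.983607063; dist=6371·c=12637.561 ≈ 12637.6 km; running total=28400.4 km
Leg 2 bearing: y=sinΔλ·cosφ2=0.39146729, x=cosφ1·sinφ2-sinφ1·cosφ2·cosΔλ=0.82813256; θ=atan2(y, x)=25.3006° ≈ 25.3°
Leg 3: φ1=0.9594529, φ2=-0.7174106, Δφ=-1.6768635, Δλ=-2.6842780 rad; a=sin²(Δφ/2)+cosφ1·cosφ2·sin²(Δλ/2)=0.9632041651; c=2·atan2(√a, √(1-a))=2.755555257; dist=6371·c=17555.643 ≈ 17555.6 km; running total=45956.0 km
Leg 3 bearing: y=sinΔλ·cosφ2=-0.33270531, x=cosφ1·sinφ2-sinφ1·cosφ2·cosΔλ=0.17628042; θ=atan2(y, x)=-62.0836° <0 so +360° → 297.9164° ≈ 297.9°
Leg 4: φ1=-0.7174106, φ2=-1.0445464, Δφ=-0.3271358, Δλ=4.0273333 rad; a=sin²(Δφ/2)+cosφ1·cosφ2·sin²(Δλ/2)=0.3354951864; c=2·atan2(√a, √(1-a))=1.235541704; dist=6371·c=7871.636 ≈ 7871.6 km; running total=53827.6 km
Leg 4 bearing: y=sinΔλ·cosφ2=-0.38896850, x=cosφ1·sinφ2-sinφ1·cosφ2·cosΔλ=-0.86049763; θ=atan2(y, x)=-155.6757° <0 so +360° → 204.3243° ≈ 204.3°
Leg 5: φ1=-1.0445464, φ2=-0.7593212, Δφ=0.2852252, Δλ=-3.7205445 rad; a=sin²(Δφ/2)+cosφ1·cosφ2·sin²(Δλ/2)=0.3548315131; c=2·atan2(√a, √(1-a))=1.276217365; dist=6371·c=8130.781 ≈ 8130.8 km; running total=61958.4 km
Leg 5 bearing: y=sinΔλ·cosφ2=0.39684758, x=cosφ1·sinφ2-sinφ1·cosφ2·cosΔλ=-0.87075625; θ=atan2(y, x)=155.4989° ≈ 155.5°
Leg 6: φ1=-0.7593212, φ2=0.2016431, Δφ=0.9609643, Δλ=-0.4121787 rad; a=sin²(Δφ/2)+cosφ1·cosφ2·sin²(Δλ/2)=0.2433917625; c=2·atan2(√a, √(1-a))=1.031868044; dist=6371·c=6574.031 ≈ 6574.0 km; running total=68532.4 km
Leg 6 bearing: y=sinΔλ·cosφ2=-0.39248975, x=cosφ1·sinφ2-sinφ1·cosφ2·cosΔλ=0.76325661; θ=atan2(y, x)=-27.2136° <0 so +360° → 332.7864° ≈ 332.8°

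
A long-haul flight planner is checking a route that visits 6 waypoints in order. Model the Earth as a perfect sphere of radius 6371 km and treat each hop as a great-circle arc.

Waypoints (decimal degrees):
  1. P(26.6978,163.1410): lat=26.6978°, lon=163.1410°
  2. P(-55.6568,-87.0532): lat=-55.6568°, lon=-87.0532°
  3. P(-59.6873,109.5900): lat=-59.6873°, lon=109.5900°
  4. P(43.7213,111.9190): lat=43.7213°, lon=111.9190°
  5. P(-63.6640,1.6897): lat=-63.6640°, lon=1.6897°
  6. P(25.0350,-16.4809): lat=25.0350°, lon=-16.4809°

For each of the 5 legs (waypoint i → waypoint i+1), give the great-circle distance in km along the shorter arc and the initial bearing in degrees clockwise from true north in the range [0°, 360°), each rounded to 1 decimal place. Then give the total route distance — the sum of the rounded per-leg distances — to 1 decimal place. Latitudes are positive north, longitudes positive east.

Leg 1: dist=13654.9 km, bearing=140.8°
Leg 2: dist=7105.1 km, bearing=189.3°
Leg 3: dist=11500.5 km, bearing=1.7°
Leg 4: dist=15223.7 km, bearing=217.5°
Leg 5: dist=9990.6 km, bearing=343.6°
Total: 57474.8 km

Leg 1: φ1=0.4659645, φ2=-0.9713944, Δφ=-1.4373589, Δλ=-4.3667126 rad; a=sin²(Δφ/2)+cosφ1·cosφ2·sin²(Δλ/2)=0.7708678090; c=2·atan2(√a, √(1-a))=2.143296928; dist=6371·c=13654.945 ≈ 13654.9 km; running total=13654.9 km
Leg 1 bearing: y=sinΔλ·cosφ2=0.53077736, x=cosφ1·sinφ2-sinφ1·cosφ2·cosΔλ=-0.65176523; θ=atan2(y, x)=140.8417° ≈ 140.8°
Leg 2: φ1=-0.9713944, φ2=-1.0417399, Δφ=-0.0703455, Δλ=3.4320713 rad; a=sin²(Δφ/2)+cosφ1·cosφ2·sin²(Δλ/2)=0.2800089505; c=2·atan2(√a, √(1-a))=1.115217588; dist=6371·c=7105.051 ≈ 7105.1 km; running total=20760.0 km
Leg 2 bearing: y=sinΔλ·cosφ2=-0.14455699, x=cosφ1·sinφ2-sinφ1·cosφ2·cosΔλ=-0.88629511; θ=atan2(y, x)=-170.7365° <0 so +360° → 189.2635° ≈ 189.3°
Leg 3: φ1=-1.0417399, φ2=0.7630806, Δφ=1.8048205, Δλ=0.0406487 rad; a=sin²(Δφ/2)+cosφ1·cosφ2·sin²(Δλ/2)=0.6160976129; c=2·atan2(√a, √(1-a))=1.805130313; dist=6371·c=11500.485 ≈ 11500.5 km; running total=32260.5 km
Leg 3 bearing: y=sinΔλ·cosφ2=0.02936916, x=cosφ1·sinφ2-sinφ1·cosφ2·cosΔλ=0.97222571; θ=atan2(y, x)=1.7303° ≈ 1.7°
Leg 4: φ1=0.7630806, φ2=-1.1111464, Δφ=-1.8742271, Δλ=-1.9238642 rad; a=sin²(Δφ/2)+cosφ1·cosφ2·sin²(Δλ/2)=0.8651390707; c=2·atan2(√a, √(1-a))=2.389525334; dist=6371·c=15223.666 ≈ 15223.7 km; running total=47484.2 km
Leg 4 bearing: y=sinΔλ·cosφ2=-0.41626938, x=cosφ1·sinφ2-sinφ1·cosφ2·cosΔλ=-0.54167669; θ=atan2(y, x)=-142.4583° <0 so +360° → 217.5417° ≈ 217.5°
Leg 5: φ1=-1.1111464, φ2=0.4369432, Δφ=1.5480896, Δλ=-0.3171368 rad; a=sin²(Δφ/2)+cosφ1·cosφ2·sin²(Δλ/2)=0.4986699081; c=2·atan2(√a, √(1-a))=1.568136140; dist=6371·c=9990.595 ≈ 9990.6 km; running total=57474.8 km
Leg 5 bearing: y=sinΔλ·cosφ2=-0.28254919, x=cosφ1·sinφ2-sinφ1·cosφ2·cosΔλ=0.95924912; θ=atan2(y, x)=-16.4125° <0 so +360° → 343.5875° ≈ 343.6°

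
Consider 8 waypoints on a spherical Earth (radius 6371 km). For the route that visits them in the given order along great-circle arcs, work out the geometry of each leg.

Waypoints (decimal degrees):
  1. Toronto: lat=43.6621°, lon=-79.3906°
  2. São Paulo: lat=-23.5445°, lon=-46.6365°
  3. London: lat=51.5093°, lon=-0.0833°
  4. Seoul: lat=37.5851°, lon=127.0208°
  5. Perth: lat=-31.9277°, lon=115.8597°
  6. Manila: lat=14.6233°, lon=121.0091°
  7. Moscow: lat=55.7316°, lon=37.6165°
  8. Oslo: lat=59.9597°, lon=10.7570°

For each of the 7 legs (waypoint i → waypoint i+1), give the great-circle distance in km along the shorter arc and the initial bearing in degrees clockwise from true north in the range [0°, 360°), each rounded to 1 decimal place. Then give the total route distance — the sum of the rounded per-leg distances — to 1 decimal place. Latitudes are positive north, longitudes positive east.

Leg 1: φ1=0.7620474, φ2=-0.4109290, Δφ=-1.1729764, Δλ=0.5716669 rad; a=sin²(Δφ/2)+cosφ1·cosφ2·sin²(Δλ/2)=0.3590195262; c=2·atan2(√a, √(1-a))=1.284958954; dist=6371·c=8186.473 ≈ 8186.5 km; running total=8186.5 km
Leg 1 bearing: y=sinΔλ·cosφ2=0.49599357, x=cosφ1·sinφ2-sinφ1·cosφ2·cosΔλ=-0.82127243; θ=atan2(y, x)=148.8708° ≈ 148.9°
Leg 2: φ1=-0.4109290, φ2=0.8990069, Δφ=1.3099359, Δλ=0.8125066 rad; a=sin²(Δφ/2)+cosφ1·cosφ2·sin²(Δλ/2)=0.4601446335; c=2·atan2(√a, √(1-a))=1.491000940; dist=6371·c=9499.167 ≈ 9499.2 km; running total=17685.7 km
Leg 2 bearing: y=sinΔλ·cosφ2=0.45186162, x=cosφ1·sinφ2-sinφ1·cosφ2·cosΔλ=0.88851971; θ=atan2(y, x)=26.9559° ≈ 27.0°
Leg 3: φ1=0.8990069, φ2=0.6559837, Δφ=-0.2430231, Δλ=2.2183850 rad; a=sin²(Δφ/2)+cosφ1·cosφ2·sin²(Δλ/2)=0.4100657046; c=2·atan2(√a, √(1-a))=1.389943465; dist=6371·c=8855.330 ≈ 8855.3 km; running total=26541.0 km
Leg 3 bearing: y=sinΔλ·cosφ2=0.63200981, x=cosφ1·sinφ2-sinφ1·cosφ2·cosΔλ=0.75379764; θ=atan2(y, x)=39.9776° ≈ 40.0°
Leg 4: φ1=0.6559837, φ2=-0.5572435, Δφ=-1.2132272, Δλ=-0.1947979 rad; a=sin²(Δφ/2)+cosφ1·cosφ2·sin²(Δλ/2)=0.3313611058; c=2·atan2(√a, √(1-a))=1.226772580; dist=6371·c=7815.768 ≈ 7815.8 km; running total=34356.8 km
Leg 4 bearing: y=sinΔλ·cosφ2=-0.16428454, x=cosφ1·sinφ2-sinφ1·cosφ2·cosΔλ=-0.92695970; θ=atan2(y, x)=-169.9499° <0 so +360° → 190.0501° ≈ 190.1°
Leg 5: φ1=-0.5572435, φ2=0.2552247, Δφ=0.8124682, Δλ=0.0898740 rad; a=sin²(Δφ/2)+cosφ1·cosφ2·sin²(Δλ/2)=0.1578028904; c=2·atan2(√a, √(1-a))=0.817023800; dist=6371·c=5205.259 ≈ 5205.3 km; running total=39562.1 km
Leg 5 bearing: y=sinΔλ·cosφ2=0.08684564, x=cosφ1·sinφ2-sinφ1·cosφ2·cosΔλ=0.72392153; θ=atan2(y, x)=6.8408° ≈ 6.8°
Leg 6: φ1=0.2552247, φ2=0.9726999, Δφ=0.7174752, Δλ=-1.4554754 rad; a=sin²(Δφ/2)+cosφ1·cosφ2·sin²(Δλ/2)=0.3643356239; c=2·atan2(√a, √(1-a))=1.296023023; dist=6371·c=8256.963 ≈ 8257.0 km; running total=47819.1 km
Leg 6 bearing: y=sinΔλ·cosφ2=-0.55933039, x=cosφ1·sinφ2-sinφ1·cosφ2·cosΔλ=0.78328170; θ=atan2(y, x)=-35.5301° <0 so +360° → 324.4699° ≈ 324.5°
Leg 7: φ1=0.9726999, φ2=1.0464942, Δφ=0.0737943, Δλ=-0.4687867 rad; a=sin²(Δφ/2)+cosφ1·cosφ2·sin²(Δλ/2)=0.0165656917; c=2·atan2(√a, √(1-a))=0.258131615; dist=6371·c=1644.557 ≈ 1644.6 km; running total=49463.7 km
Leg 7 bearing: y=sinΔλ·cosφ2=-0.22617726, x=cosφ1·sinφ2-sinφ1·cosφ2·cosΔλ=0.11835930; θ=atan2(y, x)=-62.3768° <0 so +360° → 297.6232° ≈ 297.6°

Leg 1: dist=8186.5 km, bearing=148.9°
Leg 2: dist=9499.2 km, bearing=27.0°
Leg 3: dist=8855.3 km, bearing=40.0°
Leg 4: dist=7815.8 km, bearing=190.1°
Leg 5: dist=5205.3 km, bearing=6.8°
Leg 6: dist=8257.0 km, bearing=324.5°
Leg 7: dist=1644.6 km, bearing=297.6°
Total: 49463.7 km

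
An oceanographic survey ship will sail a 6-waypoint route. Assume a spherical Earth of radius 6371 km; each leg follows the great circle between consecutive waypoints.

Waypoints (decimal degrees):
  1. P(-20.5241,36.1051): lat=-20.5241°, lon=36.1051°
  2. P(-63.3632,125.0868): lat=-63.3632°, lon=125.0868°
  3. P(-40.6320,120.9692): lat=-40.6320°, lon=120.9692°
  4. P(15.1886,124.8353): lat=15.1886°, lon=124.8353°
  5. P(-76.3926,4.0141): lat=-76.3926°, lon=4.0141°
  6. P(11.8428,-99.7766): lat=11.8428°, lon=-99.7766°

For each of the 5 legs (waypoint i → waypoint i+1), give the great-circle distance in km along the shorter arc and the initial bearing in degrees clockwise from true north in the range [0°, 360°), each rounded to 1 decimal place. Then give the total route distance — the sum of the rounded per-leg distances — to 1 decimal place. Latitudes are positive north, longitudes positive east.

Leg 1: dist=7926.6 km, bearing=151.8°
Leg 2: dist=2542.0 km, bearing=351.9°
Leg 3: dist=6219.8 km, bearing=4.5°
Leg 4: dist=12428.9 km, bearing=192.6°
Leg 5: dist=11646.0 km, bearing=259.4°
Total: 40763.3 km

Leg 1: φ1=-0.3582131, φ2=-1.1058965, Δφ=-0.7476833, Δλ=1.5530236 rad; a=sin²(Δφ/2)+cosφ1·cosφ2·sin²(Δλ/2)=0.3395736515; c=2·atan2(√a, √(1-a))=1.244166680; dist=6371·c=7926.586 ≈ 7926.6 km; running total=7926.6 km
Leg 1 bearing: y=sinΔλ·cosφ2=0.44826249, x=cosφ1·sinφ2-sinφ1·cosφ2·cosΔλ=-0.83433464; θ=atan2(y, x)=151.7522° ≈ 151.8°
Leg 2: φ1=-1.1058965, φ2=-0.7091622, Δφ=0.3967343, Δλ=-0.0718657 rad; a=sin²(Δφ/2)+cosφ1·cosφ2·sin²(Δλ/2)=0.0392752177; c=2·atan2(√a, √(1-a))=0.399000997; dist=6371·c=2542.035 ≈ 2542.0 km; running total=10468.6 km
Leg 2 bearing: y=sinΔλ·cosφ2=-0.05449248, x=cosφ1·sinφ2-sinφ1·cosφ2·cosΔλ=0.38465734; θ=atan2(y, x)=-8.0632° <0 so +360° → 351.9368° ≈ 351.9°
Leg 3: φ1=-0.7091622, φ2=0.2650911, Δφ=0.9742533, Δλ=0.0674762 rad; a=sin²(Δφ/2)+cosφ1·cosφ2·sin²(Δλ/2)=0.2199403547; c=2·atan2(√a, √(1-a))=0.976266535; dist=6371·c=6219.794 ≈ 6219.8 km; running total=16688.4 km
Leg 3 bearing: y=sinΔλ·cosφ2=0.06506974, x=cosφ1·sinφ2-sinφ1·cosφ2·cosΔλ=0.82585247; θ=atan2(y, x)=4.5051° ≈ 4.5°
Leg 4: φ1=0.2650911, φ2=-1.3333024, Δφ=-1.5983935, Δλ=-2.1087277 rad; a=sin²(Δφ/2)+cosφ1·cosφ2·sin²(Δλ/2)=0.6854871307; c=2·atan2(√a, √(1-a))=1.950854252; dist=6371·c=12428.892 ≈ 12428.9 km; running total=29117.3 km
Leg 4 bearing: y=sinΔλ·cosφ2=-0.20204088, x=cosφ1·sinφ2-sinφ1·cosφ2·cosΔλ=-0.90639813; θ=atan2(y, x)=-167.4339° <0 so +360° → 192.5661° ≈ 192.6°
Leg 5: φ1=-1.3333024, φ2=0.2066959, Δφ=1.5399982, Δλ=-1.8114894 rad; a=sin²(Δφ/2)+cosφ1·cosφ2·sin²(Δλ/2)=0.6271774921; c=2·atan2(√a, √(1-a))=1.827977020; dist=6371·c=11646.042 ≈ 11646.0 km; running total=40763.3 km
Leg 5 bearing: y=sinΔλ·cosφ2=-0.95050094, x=cosφ1·sinφ2-sinφ1·cosφ2·cosΔλ=-0.17846988; θ=atan2(y, x)=-100.6343° <0 so +360° → 259.3657° ≈ 259.4°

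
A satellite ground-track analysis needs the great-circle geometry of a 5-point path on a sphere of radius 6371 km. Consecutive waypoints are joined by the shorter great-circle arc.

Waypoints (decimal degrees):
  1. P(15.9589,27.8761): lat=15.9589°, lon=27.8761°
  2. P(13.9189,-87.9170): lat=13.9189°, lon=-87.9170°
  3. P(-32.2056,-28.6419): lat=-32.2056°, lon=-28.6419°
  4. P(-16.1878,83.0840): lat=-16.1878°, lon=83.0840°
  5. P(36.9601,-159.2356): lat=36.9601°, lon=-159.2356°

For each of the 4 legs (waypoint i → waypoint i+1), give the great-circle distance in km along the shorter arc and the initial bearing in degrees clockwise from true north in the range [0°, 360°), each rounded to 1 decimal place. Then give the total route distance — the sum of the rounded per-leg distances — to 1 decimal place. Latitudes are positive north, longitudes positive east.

Leg 1: dist=12217.3 km, bearing=291.7°
Leg 2: dist=8123.6 km, bearing=130.5°
Leg 3: dist=10981.1 km, bearing=115.5°
Leg 4: dist=13522.1 km, bearing=56.2°
Total: 44844.1 km

Leg 1: φ1=0.2785353, φ2=0.2429306, Δφ=-0.0356047, Δλ=-2.0209708 rad; a=sin²(Δφ/2)+cosφ1·cosφ2·sin²(Δλ/2)=0.6699652388; c=2·atan2(√a, √(1-a))=1.917639299; dist=6371·c=12217.280 ≈ 12217.3 km; running total=12217.3 km
Leg 1 bearing: y=sinΔλ·cosφ2=-0.87393375, x=cosφ1·sinφ2-sinφ1·cosφ2·cosΔλ=0.34740046; θ=atan2(y, x)=-68.3215° <0 so +360° → 291.6785° ≈ 291.7°
Leg 2: φ1=0.2429306, φ2=-0.5620938, Δφ=-0.8050244, Δλ=1.0345457 rad; a=sin²(Δφ/2)+cosφ1·cosφ2·sin²(Δλ/2)=0.3542943129; c=2·atan2(√a, √(1-a))=1.275094410; dist=6371·c=8123.626 ≈ 8123.6 km; running total=20340.9 km
Leg 2 bearing: y=sinΔλ·cosφ2=0.72736852, x=cosφ1·sinφ2-sinφ1·cosφ2·cosΔλ=-0.62130061; θ=atan2(y, x)=130.5032° ≈ 130.5°
Leg 3: φ1=-0.5620938, φ2=-0.2825304, Δφ=0.2795633, Δλ=1.9499848 rad; a=sin²(Δφ/2)+cosφ1·cosφ2·sin²(Δλ/2)=0.5761067464; c=2·atan2(√a, √(1-a))=1.723603805; dist=6371·c=10981.080 ≈ 10981.1 km; running total=31322.0 km
Leg 3 bearing: y=sinΔλ·cosφ2=0.89213471, x=cosφ1·sinφ2-sinφ1·cosφ2·cosΔλ=-0.42535480; θ=atan2(y, x)=115.4910° ≈ 115.5°
Leg 4: φ1=-0.2825304, φ2=0.6450754, Δφ=0.9276058, Δλ=-4.2292749 rad; a=sin²(Δφ/2)+cosφ1·cosφ2·sin²(Δλ/2)=0.7620491559; c=2·atan2(√a, √(1-a))=2.122452350; dist=6371·c=13522.144 ≈ 13522.1 km; running total=44844.1 km
Leg 4 bearing: y=sinΔλ·cosφ2=0.70760470, x=cosφ1·sinφ2-sinφ1·cosφ2·cosΔλ=0.47393728; θ=atan2(y, x)=56.1867° ≈ 56.2°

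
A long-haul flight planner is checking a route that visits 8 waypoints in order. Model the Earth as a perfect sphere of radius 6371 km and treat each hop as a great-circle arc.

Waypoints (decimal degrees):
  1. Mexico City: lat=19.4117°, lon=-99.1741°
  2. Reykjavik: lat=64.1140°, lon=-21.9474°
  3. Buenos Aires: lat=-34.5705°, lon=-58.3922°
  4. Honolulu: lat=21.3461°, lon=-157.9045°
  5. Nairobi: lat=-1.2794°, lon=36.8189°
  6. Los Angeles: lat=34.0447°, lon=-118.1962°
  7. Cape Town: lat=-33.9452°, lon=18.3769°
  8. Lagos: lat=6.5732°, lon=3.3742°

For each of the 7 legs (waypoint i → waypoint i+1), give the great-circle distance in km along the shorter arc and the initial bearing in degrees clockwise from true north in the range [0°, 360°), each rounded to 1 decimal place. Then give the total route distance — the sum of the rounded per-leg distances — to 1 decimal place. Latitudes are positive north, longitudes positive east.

Leg 1: dist=7454.8 km, bearing=27.5°
Leg 2: dist=11429.2 km, bearing=210.1°
Leg 3: dist=12172.3 km, bearing=283.0°
Leg 4: dist=17271.8 km, bearing=322.5°
Leg 5: dist=15540.9 km, bearing=327.2°
Leg 6: dist=16042.6 km, bearing=102.4°
Leg 7: dist=4774.3 km, bearing=337.8°
Total: 84685.9 km

Leg 1: φ1=0.3387981, φ2=1.1190004, Δφ=0.7802023, Δλ=1.3478602 rad; a=sin²(Δφ/2)+cosφ1·cosφ2·sin²(Δλ/2)=0.3049772465; c=2·atan2(√a, √(1-a))=1.170115313; dist=6371·c=7454.805 ≈ 7454.8 km; running total=7454.8 km
Leg 1 bearing: y=sinΔλ·cosφ2=0.42577766, x=cosφ1·sinφ2-sinφ1·cosφ2·cosΔλ=0.81644222; θ=atan2(y, x)=27.5422° ≈ 27.5°
Leg 2: φ1=1.1190004, φ2=-0.6033690, Δφ=-1.7223694, Δλ=-0.6360818 rad; a=sin²(Δφ/2)+cosφ1·cosφ2·sin²(Δλ/2)=0.6106499110; c=2·atan2(√a, √(1-a))=1.793943466; dist=6371·c=11429.214 ≈ 11429.2 km; running total=18884.0 km
Leg 2 bearing: y=sinΔλ·cosφ2=-0.48915618, x=cosφ1·sinφ2-sinφ1·cosφ2·cosΔλ=-0.84365433; θ=atan2(y, x)=-149.8946° <0 so +360° → 210.1054° ≈ 210.1°
Leg 3: φ1=-0.6033690, φ2=0.3725597, Δφ=0.9759288, Δλ=-1.7368173 rad; a=sin²(Δφ/2)+cosφ1·cosφ2·sin²(Δλ/2)=0.6666426495; c=2·atan2(√a, √(1-a))=1.910582289; dist=6371·c=12172.320 ≈ 12172.3 km; running total=31056.3 km
Leg 3 bearing: y=sinΔλ·cosφ2=-0.91859206, x=cosφ1·sinφ2-sinφ1·cosφ2·cosΔλ=0.21239005; θ=atan2(y, x)=-76.9813° <0 so +360° → 283.0187° ≈ 283.0°
Leg 4: φ1=0.3725597, φ2=-0.0223297, Δφ=-0.3948895, Δλ=3.3985645 rad; a=sin²(Δφ/2)+cosφ1·cosφ2·sin²(Δλ/2)=0.9543590390; c=2·atan2(√a, √(1-a))=2.710998917; dist=6371·c=17271.774 ≈ 17271.8 km; running total=48328.1 km
Leg 4 bearing: y=sinΔλ·cosφ2=-0.25408960, x=cosφ1·sinφ2-sinφ1·cosφ2·cosΔλ=0.33116450; θ=atan2(y, x)=-37.4976° <0 so +360° → 322.5024° ≈ 322.5°
Leg 5: φ1=-0.0223297, φ2=0.5941921, Δφ=0.6165219, Δλ=-2.7055239 rad; a=sin²(Δφ/2)+cosφ1·cosφ2·sin²(Δλ/2)=0.8816863251; c=2·atan2(√a, √(1-a))=2.439314613; dist=6371·c=15540.873 ≈ 15540.9 km; running total=63869.0 km
Leg 5 bearing: y=sinΔλ·cosφ2=-0.34998401, x=cosφ1·sinφ2-sinφ1·cosφ2·cosΔλ=0.54293037; θ=atan2(y, x)=-32.8067° <0 so +360° → 327.1933° ≈ 327.2°
Leg 6: φ1=0.5941921, φ2=-0.5924555, Δφ=-1.1866476, Δλ=2.3836503 rad; a=sin²(Δφ/2)+cosφ1·cosφ2·sin²(Δλ/2)=0.9059142154; c=2·atan2(√a, √(1-a))=2.518073092; dist=6371·c=16042.644 ≈ 16042.6 km; running total=79911.6 km
Leg 6 bearing: y=sinΔλ·cosφ2=0.57027150, x=cosφ1·sinφ2-sinφ1·cosφ2·cosΔλ=-0.12539941; θ=atan2(y, x)=102.4016° ≈ 102.4°
Leg 7: φ1=-0.5924555, φ2=0.1147240, Δφ=0.7071795, Δλ=-0.2618465 rad; a=sin²(Δφ/2)+cosφ1·cosφ2·sin²(Δλ/2)=0.1339469281; c=2·atan2(√a, √(1-a))=0.749387634; dist=6371·c=4774.349 ≈ 4774.3 km; running total=84685.9 km
Leg 7 bearing: y=sinΔλ·cosφ2=-0.25716290, x=cosφ1·sinφ2-sinφ1·cosφ2·cosΔλ=0.63078351; θ=atan2(y, x)=-22.1801° <0 so +360° → 337.8199° ≈ 337.8°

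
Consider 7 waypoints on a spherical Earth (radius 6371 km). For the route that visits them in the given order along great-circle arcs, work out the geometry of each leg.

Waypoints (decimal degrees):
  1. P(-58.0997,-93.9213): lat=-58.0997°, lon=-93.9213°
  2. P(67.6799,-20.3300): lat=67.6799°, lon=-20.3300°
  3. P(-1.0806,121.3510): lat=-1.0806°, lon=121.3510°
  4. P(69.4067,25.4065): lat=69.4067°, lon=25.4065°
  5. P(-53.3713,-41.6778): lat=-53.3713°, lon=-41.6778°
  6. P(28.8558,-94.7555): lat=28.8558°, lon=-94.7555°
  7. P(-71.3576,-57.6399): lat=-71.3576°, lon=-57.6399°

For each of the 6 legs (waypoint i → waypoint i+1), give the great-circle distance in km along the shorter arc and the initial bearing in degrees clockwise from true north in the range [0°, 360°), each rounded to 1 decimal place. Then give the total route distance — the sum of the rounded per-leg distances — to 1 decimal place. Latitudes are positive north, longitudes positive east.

Leg 1: dist=15208.7 km, bearing=32.1°
Leg 2: dist=12051.6 km, bearing=40.8°
Leg 3: dist=10352.2 km, bearing=339.5°
Leg 4: dist=14681.1 km, bearing=227.7°
Leg 5: dist=10475.5 km, bearing=315.4°
Leg 6: dist=11512.5 km, bearing=168.6°
Total: 74281.6 km

Leg 1: φ1=-1.0140311, φ2=1.1812371, Δφ=2.1952682, Δλ=1.2844105 rad; a=sin²(Δφ/2)+cosφ1·cosφ2·sin²(Δλ/2)=0.8643341122; c=2·atan2(√a, √(1-a))=2.387171685; dist=6371·c=15208.671 ≈ 15208.7 km; running total=15208.7 km
Leg 1 bearing: y=sinΔλ·cosφ2=0.36431266, x=cosφ1·sinφ2-sinφ1·cosφ2·cosΔλ=0.57993009; θ=atan2(y, x)=32.1371° ≈ 32.1°
Leg 2: φ1=1.1812371, φ2=-0.0188600, Δφ=-1.2000971, Δλ=2.4727999 rad; a=sin²(Δφ/2)+cosφ1·cosφ2·sin²(Δλ/2)=0.6576788997; c=2·atan2(√a, √(1-a))=1.891629996; dist=6371·c=12051.575 ≈ 12051.6 km; running total=27260.3 km
Leg 2 bearing: y=sinΔλ·cosφ2=0.61992897, x=cosφ1·sinφ2-sinφ1·cosφ2·cosΔλ=0.71849672; θ=atan2(y, x)=40.7881° ≈ 40.8°
Leg 3: φ1=-0.0188600, φ2=1.2113754, Δφ=1.2302355, Δλ=-1.6745474 rad; a=sin²(Δφ/2)+cosφ1·cosφ2·sin²(Δλ/2)=0.5270372629; c=2·atan2(√a, √(1-a))=1.624897240; dist=6371·c=10352.220 ≈ 10352.2 km; running total=37612.5 km
Leg 3 bearing: y=sinΔλ·cosφ2=-0.34984081, x=cosφ1·sinφ2-sinφ1·cosφ2·cosΔλ=0.93524722; θ=atan2(y, x)=-20.5089° <0 so +360° → 339.4911° ≈ 339.5°
Leg 4: φ1=1.2113754, φ2=-0.9315049, Δφ=-2.1428803, Δλ=-1.1708419 rad; a=sin²(Δφ/2)+cosφ1·cosφ2·sin²(Δλ/2)=0.8347632785; c=2·atan2(√a, √(1-a))=2.304367545; dist=6371·c=14681.126 ≈ 14681.1 km; running total=52293.6 km
Leg 4 bearing: y=sinΔλ·cosφ2=-0.54954039, x=cosφ1·sinφ2-sinφ1·cosφ2·cosΔλ=-0.49973948; θ=atan2(y, x)=-132.2827° <0 so +360° → 227.7173° ≈ 227.7°
Leg 5: φ1=-0.9315049, φ2=0.5036287, Δφ=1.4351336, Δλ=-0.9263806 rad; a=sin²(Δφ/2)+cosφ1·cosφ2·sin²(Δλ/2)=0.5366950235; c=2·atan2(√a, √(1-a))=1.644252415; dist=6371·c=10475.532 ≈ 10475.5 km; running total=62769.1 km
Leg 5 bearing: y=sinΔλ·cosφ2=-0.70018876, x=cosφ1·sinφ2-sinφ1·cosφ2·cosΔλ=0.71017576; θ=atan2(y, x)=-44.5943° <0 so +360° → 315.4057° ≈ 315.4°
Leg 6: φ1=0.5036287, φ2=-1.2454251, Δφ=-1.7490538, Δλ=0.6477894 rad; a=sin²(Δφ/2)+cosφ1·cosφ2·sin²(Δλ/2)=0.6170157259; c=2·atan2(√a, √(1-a))=1.807018561; dist=6371·c=11512.515 ≈ 11512.5 km; running total=74281.6 km
Leg 6 bearing: y=sinΔλ·cosφ2=0.19289123, x=cosφ1·sinφ2-sinφ1·cosφ2·cosΔλ=-0.95290202; θ=atan2(y, x)=168.5565° ≈ 168.6°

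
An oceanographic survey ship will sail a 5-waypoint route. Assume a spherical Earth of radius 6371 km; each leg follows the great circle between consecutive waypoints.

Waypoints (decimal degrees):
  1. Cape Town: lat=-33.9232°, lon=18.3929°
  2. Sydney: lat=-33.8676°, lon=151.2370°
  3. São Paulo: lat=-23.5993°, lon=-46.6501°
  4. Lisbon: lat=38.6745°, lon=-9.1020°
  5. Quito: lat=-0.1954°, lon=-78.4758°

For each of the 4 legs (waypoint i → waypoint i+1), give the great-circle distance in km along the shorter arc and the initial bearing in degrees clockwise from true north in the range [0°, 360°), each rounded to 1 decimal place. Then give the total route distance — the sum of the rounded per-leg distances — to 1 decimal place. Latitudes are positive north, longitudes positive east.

Leg 1: φ1=-0.5920715, φ2=-0.5911011, Δφ=0.0009704, Δλ=2.3185669 rad; a=sin²(Δφ/2)+cosφ1·cosφ2·sin²(Δλ/2)=0.5787576208; c=2·atan2(√a, √(1-a))=1.728970303; dist=6371·c=11015.270 ≈ 11015.3 km; running total=11015.3 km
Leg 1 bearing: y=sinΔλ·cosφ2=0.60880171, x=cosφ1·sinφ2-sinφ1·cosφ2·cosΔλ=-0.77752776; θ=atan2(y, x)=141.9392° ≈ 141.9°
Leg 2: φ1=-0.5911011, φ2=-0.4118855, Δφ=0.1792156, Δλ=-3.4537814 rad; a=sin²(Δφ/2)+cosφ1·cosφ2·sin²(Δλ/2)=0.7505041395; c=2·atan2(√a, √(1-a))=2.095559755; dist=6371·c=13350.811 ≈ 13350.8 km; running total=24366.1 km
Leg 2 bearing: y=sinΔλ·cosφ2=0.28145531, x=cosφ1·sinφ2-sinφ1·cosφ2·cosΔλ=-0.81839698; θ=atan2(y, x)=161.0214° ≈ 161.0°
Leg 3: φ1=-0.4118855, φ2=0.6749974, Δφ=1.0868828, Δλ=0.6553380 rad; a=sin²(Δφ/2)+cosφ1·cosφ2·sin²(Δλ/2)=0.3414786478; c=2·atan2(√a, √(1-a))=1.248186629; dist=6371·c=7952.197 ≈ 7952.2 km; running total=32318.3 km
Leg 3 bearing: y=sinΔλ·cosφ2=0.47578509, x=cosφ1·sinφ2-sinφ1·cosφ2·cosΔλ=0.82043432; θ=atan2(y, x)=30.1102° ≈ 30.1°
Leg 4: φ1=0.6749974, φ2=-0.0034104, Δφ=-0.6784077, Δλ=-1.2108012 rad; a=sin²(Δφ/2)+cosφ1·cosφ2·sin²(Δλ/2)=0.3635563883; c=2·atan2(√a, √(1-a))=1.294403439; dist=6371·c=8246.644 ≈ 8246.6 km; running total=40564.9 km
Leg 4 bearing: y=sinΔλ·cosφ2=-0.93589311, x=cosφ1·sinφ2-sinφ1·cosφ2·cosΔλ=-0.22279286; θ=atan2(y, x)=-103.3902° <0 so +360° → 256.6098° ≈ 256.6°

Leg 1: dist=11015.3 km, bearing=141.9°
Leg 2: dist=13350.8 km, bearing=161.0°
Leg 3: dist=7952.2 km, bearing=30.1°
Leg 4: dist=8246.6 km, bearing=256.6°
Total: 40564.9 km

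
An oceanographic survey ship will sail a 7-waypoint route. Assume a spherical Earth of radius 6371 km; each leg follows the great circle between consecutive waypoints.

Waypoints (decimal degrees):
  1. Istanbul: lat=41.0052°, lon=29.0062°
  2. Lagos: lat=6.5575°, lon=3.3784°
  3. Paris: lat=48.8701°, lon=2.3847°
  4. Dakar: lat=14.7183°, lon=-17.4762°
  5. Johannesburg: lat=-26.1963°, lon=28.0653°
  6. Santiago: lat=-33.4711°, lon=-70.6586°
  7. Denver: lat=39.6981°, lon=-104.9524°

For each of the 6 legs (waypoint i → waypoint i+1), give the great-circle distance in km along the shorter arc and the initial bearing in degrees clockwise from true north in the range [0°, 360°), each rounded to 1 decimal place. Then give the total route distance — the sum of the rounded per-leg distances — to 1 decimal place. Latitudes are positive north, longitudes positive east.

Leg 1: dist=4596.0 km, bearing=220.6°
Leg 2: dist=4705.9 km, bearing=359.0°
Leg 3: dist=4207.8 km, bearing=212.4°
Leg 4: dist=6703.5 km, bearing=132.5°
Leg 5: dist=9177.3 km, bearing=236.3°
Leg 6: dist=8867.6 km, bearing=333.9°
Total: 38258.1 km

Leg 1: φ1=0.7156758, φ2=0.1144500, Δφ=-0.6012258, Δλ=-0.4472895 rad; a=sin²(Δφ/2)+cosφ1·cosφ2·sin²(Δλ/2)=0.1245559074; c=2·atan2(√a, √(1-a))=0.721390414; dist=6371·c=4595.978 ≈ 4596.0 km; running total=4596.0 km
Leg 1 bearing: y=sinΔλ·cosφ2=-0.42969359, x=cosφ1·sinφ2-sinφ1·cosφ2·cosΔλ=-0.50152801; θ=atan2(y, x)=-139.4111° <0 so +360° → 220.5889° ≈ 220.6°
Leg 2: φ1=0.1144500, φ2=0.8529442, Δφ=0.7384942, Δλ=-0.0173433 rad; a=sin²(Δφ/2)+cosφ1·cosφ2·sin²(Δλ/2)=0.1303076010; c=2·atan2(√a, √(1-a))=0.738640162; dist=6371·c=4705.876 ≈ 4705.9 km; running total=9301.9 km
Leg 2 bearing: y=sinΔλ·cosφ2=-0.01140733, x=cosφ1·sinφ2-sinφ1·cosφ2·cosΔλ=0.67318645; θ=atan2(y, x)=-0.9708° <0 so +360° → 359.0292° ≈ 359.0°
Leg 3: φ1=0.8529442, φ2=0.2568828, Δφ=-0.5960614, Δλ=-0.3466381 rad; a=sin²(Δφ/2)+cosφ1·cosφ2·sin²(Δλ/2)=0.1051435091; c=2·atan2(√a, √(1-a))=0.660455326; dist=6371·c=4207.761 ≈ 4207.8 km; running total=13509.7 km
Leg 3 bearing: y=sinΔλ·cosφ2=-0.32858986, x=cosφ1·sinφ2-sinφ1·cosφ2·cosΔλ=-0.51805609; θ=atan2(y, x)=-147.6141° <0 so +360° → 212.3859° ≈ 212.4°
Leg 4: φ1=0.2568828, φ2=-0.4572117, Δφ=-0.7140945, Δλ=0.7948491 rad; a=sin²(Δφ/2)+cosφ1·cosφ2·sin²(Δλ/2)=0.2521629826; c=2·atan2(√a, √(1-a))=1.052185584; dist=6371·c=6703.474 ≈ 6703.5 km; running total=20213.2 km
Leg 4 bearing: y=sinΔλ·cosφ2=0.64044563, x=cosφ1·sinφ2-sinφ1·cosφ2·cosΔλ=-0.58663161; θ=atan2(y, x)=132.4889° ≈ 132.5°
Leg 5: φ1=-0.4572117, φ2=-0.5841809, Δφ=-0.1269692, Δλ=-1.7230571 rad; a=sin²(Δφ/2)+cosφ1·cosφ2·sin²(Δλ/2)=0.4350296392; c=2·atan2(√a, √(1-a))=1.440487133; dist=6371·c=9177.344 ≈ 9177.3 km; running total=29390.5 km
Leg 5 bearing: y=sinΔλ·cosφ2=-0.82451342, x=cosφ1·sinφ2-sinφ1·cosφ2·cosΔλ=-0.55072046; θ=atan2(y, x)=-123.7403° <0 so +360° → 236.2597° ≈ 236.3°
Leg 6: φ1=-0.5841809, φ2=0.6928626, Δφ=1.2770435, Δλ=-0.5985397 rad; a=sin²(Δφ/2)+cosφ1·cosφ2·sin²(Δλ/2)=0.4110143176; c=2·atan2(√a, √(1-a))=1.391871808; dist=6371·c=8867.615 ≈ 8867.6 km; running total=38258.1 km
Leg 6 bearing: y=sinΔλ·cosφ2=-0.43351984, x=cosφ1·sinφ2-sinφ1·cosφ2·cosΔλ=0.88339501; θ=atan2(y, x)=-26.1392° <0 so +360° → 333.8608° ≈ 333.9°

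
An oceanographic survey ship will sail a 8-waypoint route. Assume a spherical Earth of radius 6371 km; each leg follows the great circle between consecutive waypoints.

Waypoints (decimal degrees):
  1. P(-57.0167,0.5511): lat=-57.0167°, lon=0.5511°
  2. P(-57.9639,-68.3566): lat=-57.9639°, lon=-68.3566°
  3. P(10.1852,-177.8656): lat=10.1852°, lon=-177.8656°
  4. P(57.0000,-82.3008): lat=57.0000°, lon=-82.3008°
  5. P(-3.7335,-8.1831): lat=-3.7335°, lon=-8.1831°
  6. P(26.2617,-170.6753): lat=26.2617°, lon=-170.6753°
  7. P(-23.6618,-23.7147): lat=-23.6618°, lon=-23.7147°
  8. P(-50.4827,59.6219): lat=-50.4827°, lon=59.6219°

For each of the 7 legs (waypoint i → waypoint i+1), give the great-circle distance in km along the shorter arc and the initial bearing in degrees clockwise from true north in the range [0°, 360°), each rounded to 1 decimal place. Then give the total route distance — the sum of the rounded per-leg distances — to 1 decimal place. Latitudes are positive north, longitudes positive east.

Leg 1: dist=3937.6 km, bearing=238.7°
Leg 2: dist=12111.4 km, bearing=258.7°
Leg 3: dist=9392.9 km, bearing=33.0°
Leg 4: dist=9407.0 km, bearing=105.4°
Leg 5: dist=16892.0 km, bearing=325.0°
Leg 6: dist=16680.8 km, bearing=92.3°
Leg 7: dist=7543.2 km, bearing=137.0°
Total: 75964.9 km

Leg 1: φ1=-0.9951291, φ2=-1.0116609, Δφ=-0.0165318, Δλ=-1.2026662 rad; a=sin²(Δφ/2)+cosφ1·cosφ2·sin²(Δλ/2)=0.0924952057; c=2·atan2(√a, √(1-a))=0.618050584; dist=6371·c=3937.600 ≈ 3937.6 km; running total=3937.6 km
Leg 1 bearing: y=sinΔλ·cosφ2=-0.49491411, x=cosφ1·sinφ2-sinφ1·cosφ2·cosΔλ=-0.30136256; θ=atan2(y, x)=-121.3380° <0 so +360° → 238.6620° ≈ 238.7°
Leg 2: φ1=-1.0116609, φ2=0.1777653, Δφ=1.1894262, Δλ=-1.9112926 rad; a=sin²(Δφ/2)+cosφ1·cosφ2·sin²(Δλ/2)=0.6621288232; c=2·atan2(√a, √(1-a))=1.901023194; dist=6371·c=12111.419 ≈ 12111.4 km; running total=16049.0 km
Leg 2 bearing: y=sinΔλ·cosφ2=-0.92773508, x=cosφ1·sinφ2-sinφ1·cosφ2·cosΔλ=-0.18483667; θ=atan2(y, x)=-101.2677° <0 so +360° → 258.7323° ≈ 258.7°
Leg 3: φ1=0.1777653, φ2=0.9948377, Δφ=0.8170724, Δλ=1.6679204 rad; a=sin²(Δφ/2)+cosφ1·cosφ2·sin²(Δλ/2)=0.4518398062; c=2·atan2(√a, √(1-a))=1.474326377; dist=6371·c=9392.933 ≈ 9392.9 km; running total=25441.9 km
Leg 3 bearing: y=sinΔλ·cosφ2=0.54207224, x=cosφ1·sinφ2-sinφ1·cosφ2·cosΔλ=0.83479343; θ=atan2(y, x)=32.9976° ≈ 33.0°
Leg 4: φ1=0.9948377, φ2=-0.0651619, Δφ=-1.0599995, Δλ=1.2935979 rad; a=sin²(Δφ/2)+cosφ1·cosφ2·sin²(Δλ/2)=0.4529399660; c=2·atan2(√a, √(1-a))=1.476536740; dist=6371·c=9407.016 ≈ 9407.0 km; running total=34848.9 km
Leg 4 bearing: y=sinΔλ·cosφ2=0.95978463, x=cosφ1·sinφ2-sinφ1·cosφ2·cosΔλ=-0.26448985; θ=atan2(y, x)=105.4067° ≈ 105.4°
Leg 5: φ1=-0.0651619, φ2=0.4583531, Δφ=0.5235150, Δλ=-2.8360239 rad; a=sin²(Δφ/2)+cosφ1·cosφ2·sin²(Δλ/2)=0.9411183459; c=2·atan2(√a, √(1-a))=2.651388355; dist=6371·c=16891.995 ≈ 16892.0 km; running total=51740.9 km
Leg 5 bearing: y=sinΔλ·cosφ2=-0.26978410, x=cosφ1·sinφ2-sinφ1·cosφ2·cosΔλ=0.38584318; θ=atan2(y, x)=-34.9615° <0 so +360° → 325.0385° ≈ 325.0°
Leg 6: φ1=0.4583531, φ2=-0.4129763, Δφ=-0.8713294, Δλ=2.5649463 rad; a=sin²(Δφ/2)+cosφ1·cosφ2·sin²(Δλ/2)=0.9330742160; c=2·atan2(√a, √(1-a))=2.618239987; dist=6371·c=16680.807 ≈ 16680.8 km; running total=68421.7 km
Leg 6 bearing: y=sinΔλ·cosφ2=0.49937955, x=cosφ1·sinφ2-sinφ1·cosφ2·cosΔλ=-0.02017315; θ=atan2(y, x)=92.3133° ≈ 92.3°
Leg 7: φ1=-0.4129763, φ2=-0.8810893, Δφ=-0.4681130, Δλ=1.4544981 rad; a=sin²(Δφ/2)+cosφ1·cosφ2·sin²(Δλ/2)=0.3113837776; c=2·atan2(√a, √(1-a))=1.183990193; dist=6371·c=7543.202 ≈ 7543.2 km; running total=75964.9 km
Leg 7 bearing: y=sinΔλ·cosφ2=0.63201288, x=cosφ1·sinφ2-sinφ1·cosφ2·cosΔλ=-0.67694564; θ=atan2(y, x)=136.9660° ≈ 137.0°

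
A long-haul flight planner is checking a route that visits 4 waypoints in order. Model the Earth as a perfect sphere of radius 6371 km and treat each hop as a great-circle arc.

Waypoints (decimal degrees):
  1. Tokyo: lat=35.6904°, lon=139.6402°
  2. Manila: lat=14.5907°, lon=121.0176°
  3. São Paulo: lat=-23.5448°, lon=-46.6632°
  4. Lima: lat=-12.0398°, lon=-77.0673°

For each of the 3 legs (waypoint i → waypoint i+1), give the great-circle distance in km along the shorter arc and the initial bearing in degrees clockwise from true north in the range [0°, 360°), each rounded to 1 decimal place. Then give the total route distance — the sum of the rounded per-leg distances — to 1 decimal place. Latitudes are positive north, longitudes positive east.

Leg 1: φ1=0.6229150, φ2=0.2546558, Δφ=-0.3682592, Δλ=-0.3250257 rad; a=sin²(Δφ/2)+cosφ1·cosφ2·sin²(Δλ/2)=0.0540984769; c=2·atan2(√a, √(1-a))=0.469481376; dist=6371·c=2991.066 ≈ 2991.1 km; running total=2991.1 km
Leg 1 bearing: y=sinΔλ·cosφ2=-0.30903466, x=cosφ1·sinφ2-sinφ1·cosφ2·cosΔλ=-0.33043140; θ=atan2(y, x)=-136.9164° <0 so +360° → 223.0836° ≈ 223.1°
Leg 2: φ1=0.2546558, φ2=-0.4109343, Δφ=-0.6655900, Δλ=-2.9265821 rad; a=sin²(Δφ/2)+cosφ1·cosφ2·sin²(Δλ/2)=0.9836925935; c=2·atan2(√a, √(1-a))=2.885492443; dist=6371·c=18383.472 ≈ 18383.5 km; running total=21374.6 km
Leg 2 bearing: y=sinΔλ·cosφ2=-0.19559533, x=cosφ1·sinφ2-sinφ1·cosφ2·cosΔλ=-0.16096077; θ=atan2(y, x)=-129.4519° <0 so +360° → 230.5481° ≈ 230.5°
Leg 3: φ1=-0.4109343, φ2=-0.2101342, Δφ=0.2008001, Δλ=-0.5306517 rad; a=sin²(Δφ/2)+cosφ1·cosφ2·sin²(Δλ/2)=0.0716964845; c=2·atan2(√a, √(1-a))=0.542138907; dist=6371·c=3453.967 ≈ 3454.0 km; running total=24828.6 km
Leg 3 bearing: y=sinΔλ·cosφ2=-0.49496287, x=cosφ1·sinφ2-sinφ1·cosφ2·cosΔλ=0.14572629; θ=atan2(y, x)=-73.5946° <0 so +360° → 286.4054° ≈ 286.4°

Leg 1: dist=2991.1 km, bearing=223.1°
Leg 2: dist=18383.5 km, bearing=230.5°
Leg 3: dist=3454.0 km, bearing=286.4°
Total: 24828.6 km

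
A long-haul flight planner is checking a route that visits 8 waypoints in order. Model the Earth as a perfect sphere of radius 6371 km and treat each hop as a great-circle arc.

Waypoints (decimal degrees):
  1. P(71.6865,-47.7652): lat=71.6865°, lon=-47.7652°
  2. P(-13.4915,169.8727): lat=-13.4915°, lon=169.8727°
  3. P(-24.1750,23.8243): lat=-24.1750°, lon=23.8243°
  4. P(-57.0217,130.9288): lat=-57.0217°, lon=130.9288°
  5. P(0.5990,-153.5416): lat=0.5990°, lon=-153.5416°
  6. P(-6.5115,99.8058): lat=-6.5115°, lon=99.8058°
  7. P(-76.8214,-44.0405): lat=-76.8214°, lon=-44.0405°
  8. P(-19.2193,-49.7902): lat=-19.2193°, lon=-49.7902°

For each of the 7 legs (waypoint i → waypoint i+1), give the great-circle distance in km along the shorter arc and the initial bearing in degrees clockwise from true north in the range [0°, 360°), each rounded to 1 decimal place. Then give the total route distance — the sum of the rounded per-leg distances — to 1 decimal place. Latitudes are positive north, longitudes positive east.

Leg 1: dist=13077.6 km, bearing=317.9°
Leg 2: dist=14435.0 km, bearing=221.6°
Leg 3: dist=8741.0 km, bearing=147.9°
Leg 4: dist=9194.7 km, bearing=77.5°
Leg 5: dist=11854.7 km, bearing=263.4°
Leg 6: dist=10469.7 km, bearing=187.8°
Leg 7: dist=6413.2 km, bearing=353.6°
Total: 74185.9 km

Leg 1: φ1=1.2511655, φ2=-0.2354711, Δφ=-1.4866366, Δλ=3.7984979 rad; a=sin²(Δφ/2)+cosφ1·cosφ2·sin²(Δλ/2)=0.7317208426; c=2·atan2(√a, √(1-a))=2.052671560; dist=6371·c=13077.571 ≈ 13077.6 km; running total=13077.6 km
Leg 1 bearing: y=sinΔλ·cosφ2=-0.59381742, x=cosφ1·sinφ2-sinφ1·cosφ2·cosΔλ=0.65772538; θ=atan2(y, x)=-42.0768° <0 so +360° → 317.9232° ≈ 317.9°
Leg 2: φ1=-0.2354711, φ2=-0.4219333, Δφ=-0.1864623, Δλ=-2.5490254 rad; a=sin²(Δφ/2)+cosφ1·cosφ2·sin²(Δλ/2)=0.8201674685; c=2·atan2(√a, √(1-a))=2.265730575; dist=6371·c=14434.969 ≈ 14435.0 km; running total=27512.6 km
Leg 2 bearing: y=sinΔλ·cosφ2=-0.50951198, x=cosφ1·sinφ2-sinφ1·cosφ2·cosΔλ=-0.57477709; θ=atan2(y, x)=-138.4446° <0 so +360° → 221.5554° ≈ 221.6°
Leg 3: φ1=-0.4219333, φ2=-0.9952164, Δφ=-0.5732831, Δλ=1.8693262 rad; a=sin²(Δφ/2)+cosφ1·cosφ2·sin²(Δλ/2)=0.4012559555; c=2·atan2(√a, √(1-a))=1.372001447; dist=6371·c=8741.021 ≈ 8741.0 km; running total=36253.6 km
Leg 3 bearing: y=sinΔλ·cosφ2=0.52024598, x=cosφ1·sinφ2-sinφ1·cosφ2·cosΔλ=-0.83086857; θ=atan2(y, x)=147.9474° ≈ 147.9°
Leg 4: φ1=-0.9952164, φ2=0.0104545, Δφ=1.0056709, Δλ=-4.9649451 rad; a=sin²(Δφ/2)+cosφ1·cosφ2·sin²(Δλ/2)=0.4363812058; c=2·atan2(√a, √(1-a))=1.443212896; dist=6371·c=9194.709 ≈ 9194.7 km; running total=45448.3 km
Leg 4 bearing: y=sinΔλ·cosφ2=0.96822395, x=cosφ1·sinφ2-sinφ1·cosφ2·cosΔλ=0.21529743; θ=atan2(y, x)=77.4635° ≈ 77.5°
Leg 5: φ1=0.0104545, φ2=-0.1136471, Δφ=-0.1241016, Δλ=4.4217463 rad; a=sin²(Δφ/2)+cosφ1·cosφ2·sin²(Δλ/2)=0.6429447001; c=2·atan2(√a, √(1-a))=1.860730765; dist=6371·c=11854.716 ≈ 11854.7 km; running total=57303.0 km
Leg 5 bearing: y=sinΔλ·cosφ2=-0.95187956, x=cosφ1·sinφ2-sinφ1·cosφ2·cosΔλ=-0.11041989; θ=atan2(y, x)=-96.6168° <0 so +360° → 263.3832° ≈ 263.4°
Leg 6: φ1=-0.1136471, φ2=-1.3407864, Δφ=-1.2271393, Δλ=-2.5105916 rad; a=sin²(Δφ/2)+cosφ1·cosφ2·sin²(Δλ/2)=0.5362408995; c=2·atan2(√a, √(1-a))=1.643341741; dist=6371·c=10469.730 ≈ 10469.7 km; running total=67772.7 km
Leg 6 bearing: y=sinΔλ·cosφ2=-0.13450183, x=cosφ1·sinφ2-sinφ1·cosφ2·cosΔλ=-0.98825890; θ=atan2(y, x)=-172.2497° <0 so +360° → 187.7503° ≈ 187.8°
Leg 7: φ1=-1.3407864, φ2=-0.3354401, Δφ=1.0053463, Δλ=-0.1003512 rad; a=sin²(Δφ/2)+cosφ1·cosφ2·sin²(Δλ/2)=0.2326436092; c=2·atan2(√a, √(1-a))=1.006628506; dist=6371·c=6413.230 ≈ 6413.2 km; running total=74185.9 km
Leg 7 bearing: y=sinΔλ·cosφ2=-0.09459921, x=cosφ1·sinφ2-sinφ1·cosφ2·cosΔλ=0.83972211; θ=atan2(y, x)=-6.4276° <0 so +360° → 353.5724° ≈ 353.6°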